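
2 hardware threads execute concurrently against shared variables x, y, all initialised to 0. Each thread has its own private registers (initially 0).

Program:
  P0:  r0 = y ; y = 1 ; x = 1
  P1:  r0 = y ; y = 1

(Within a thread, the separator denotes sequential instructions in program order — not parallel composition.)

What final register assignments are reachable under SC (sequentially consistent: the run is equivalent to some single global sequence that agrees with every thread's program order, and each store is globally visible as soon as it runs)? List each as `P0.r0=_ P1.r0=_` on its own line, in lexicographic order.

P0.r0=0 P1.r0=0
P0.r0=0 P1.r0=1
P0.r0=1 P1.r0=0

outcome vector order: (P0.r0,P1.r0)
|SC outcomes| = 3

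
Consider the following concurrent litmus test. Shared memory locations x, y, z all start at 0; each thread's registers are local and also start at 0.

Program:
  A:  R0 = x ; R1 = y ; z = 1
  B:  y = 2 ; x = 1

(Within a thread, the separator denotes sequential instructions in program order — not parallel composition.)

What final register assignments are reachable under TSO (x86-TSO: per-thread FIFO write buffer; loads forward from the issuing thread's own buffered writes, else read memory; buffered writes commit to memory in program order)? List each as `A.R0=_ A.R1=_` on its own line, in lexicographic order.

A.R0=0 A.R1=0
A.R0=0 A.R1=2
A.R0=1 A.R1=2

outcome vector order: (A.R0,A.R1)
|TSO outcomes| = 3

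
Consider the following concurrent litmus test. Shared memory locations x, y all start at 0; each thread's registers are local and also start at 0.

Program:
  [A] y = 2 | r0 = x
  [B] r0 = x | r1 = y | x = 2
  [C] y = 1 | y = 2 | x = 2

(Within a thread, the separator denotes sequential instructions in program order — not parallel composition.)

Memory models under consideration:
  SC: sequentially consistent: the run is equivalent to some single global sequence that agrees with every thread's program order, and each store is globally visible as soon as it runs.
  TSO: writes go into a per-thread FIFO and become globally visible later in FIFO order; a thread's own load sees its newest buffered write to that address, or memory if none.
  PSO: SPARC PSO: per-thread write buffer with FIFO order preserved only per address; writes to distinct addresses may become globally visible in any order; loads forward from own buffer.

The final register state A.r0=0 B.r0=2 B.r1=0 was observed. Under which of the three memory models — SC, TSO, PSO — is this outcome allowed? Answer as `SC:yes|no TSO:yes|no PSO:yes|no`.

SC:no TSO:no PSO:yes

outcome vector order: (A.r0,B.r0,B.r1)
[SC] allowed = {<0 0 0>, <0 0 1>, <0 0 2>, <0 2 2>, <2 0 0>, <2 0 1>, <2 0 2>, <2 2 2>}
[TSO] allowed = {<0 0 0>, <0 0 1>, <0 0 2>, <0 2 2>, <2 0 0>, <2 0 1>, <2 0 2>, <2 2 2>}
[PSO] allowed = {<0 0 0>, <0 0 1>, <0 0 2>, <0 2 0>, <0 2 1>, <0 2 2>, <2 0 0>, <2 0 1>, <2 0 2>, <2 2 0>, <2 2 1>, <2 2 2>}
target <0 2 0> ∈ {PSO}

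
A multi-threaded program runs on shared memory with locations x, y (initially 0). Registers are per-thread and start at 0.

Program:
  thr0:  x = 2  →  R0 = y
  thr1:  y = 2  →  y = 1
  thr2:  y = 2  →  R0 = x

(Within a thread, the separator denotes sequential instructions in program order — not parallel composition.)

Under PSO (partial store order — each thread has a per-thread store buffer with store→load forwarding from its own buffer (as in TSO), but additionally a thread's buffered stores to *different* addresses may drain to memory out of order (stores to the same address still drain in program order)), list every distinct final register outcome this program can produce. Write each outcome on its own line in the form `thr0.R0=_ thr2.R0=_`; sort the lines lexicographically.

thr0.R0=0 thr2.R0=0
thr0.R0=0 thr2.R0=2
thr0.R0=1 thr2.R0=0
thr0.R0=1 thr2.R0=2
thr0.R0=2 thr2.R0=0
thr0.R0=2 thr2.R0=2

outcome vector order: (thr0.R0,thr2.R0)
|PSO outcomes| = 6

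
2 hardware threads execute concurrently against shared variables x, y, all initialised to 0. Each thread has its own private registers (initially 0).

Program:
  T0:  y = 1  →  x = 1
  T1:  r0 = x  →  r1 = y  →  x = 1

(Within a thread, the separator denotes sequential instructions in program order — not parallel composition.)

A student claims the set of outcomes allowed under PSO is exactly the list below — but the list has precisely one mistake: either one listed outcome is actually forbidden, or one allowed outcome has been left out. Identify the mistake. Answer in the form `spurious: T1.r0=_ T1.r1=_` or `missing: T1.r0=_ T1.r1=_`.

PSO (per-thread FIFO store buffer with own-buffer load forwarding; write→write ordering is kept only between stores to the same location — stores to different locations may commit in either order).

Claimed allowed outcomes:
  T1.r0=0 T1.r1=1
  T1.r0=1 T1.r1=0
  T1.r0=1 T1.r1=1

missing: T1.r0=0 T1.r1=0

outcome vector order: (T1.r0,T1.r1)
[PSO] allowed = {0/0, 0/1, 1/0, 1/1}
PSO∖claimed = {0/0}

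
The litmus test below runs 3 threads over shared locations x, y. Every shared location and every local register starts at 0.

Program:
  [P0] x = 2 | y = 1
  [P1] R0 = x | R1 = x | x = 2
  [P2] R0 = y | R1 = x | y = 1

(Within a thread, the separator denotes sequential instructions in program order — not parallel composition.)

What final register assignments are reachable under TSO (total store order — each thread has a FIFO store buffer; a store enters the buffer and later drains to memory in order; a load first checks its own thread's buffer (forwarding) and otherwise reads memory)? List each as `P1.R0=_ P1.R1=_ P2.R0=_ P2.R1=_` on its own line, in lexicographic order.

P1.R0=0 P1.R1=0 P2.R0=0 P2.R1=0
P1.R0=0 P1.R1=0 P2.R0=0 P2.R1=2
P1.R0=0 P1.R1=0 P2.R0=1 P2.R1=2
P1.R0=0 P1.R1=2 P2.R0=0 P2.R1=0
P1.R0=0 P1.R1=2 P2.R0=0 P2.R1=2
P1.R0=0 P1.R1=2 P2.R0=1 P2.R1=2
P1.R0=2 P1.R1=2 P2.R0=0 P2.R1=0
P1.R0=2 P1.R1=2 P2.R0=0 P2.R1=2
P1.R0=2 P1.R1=2 P2.R0=1 P2.R1=2

outcome vector order: (P1.R0,P1.R1,P2.R0,P2.R1)
|TSO outcomes| = 9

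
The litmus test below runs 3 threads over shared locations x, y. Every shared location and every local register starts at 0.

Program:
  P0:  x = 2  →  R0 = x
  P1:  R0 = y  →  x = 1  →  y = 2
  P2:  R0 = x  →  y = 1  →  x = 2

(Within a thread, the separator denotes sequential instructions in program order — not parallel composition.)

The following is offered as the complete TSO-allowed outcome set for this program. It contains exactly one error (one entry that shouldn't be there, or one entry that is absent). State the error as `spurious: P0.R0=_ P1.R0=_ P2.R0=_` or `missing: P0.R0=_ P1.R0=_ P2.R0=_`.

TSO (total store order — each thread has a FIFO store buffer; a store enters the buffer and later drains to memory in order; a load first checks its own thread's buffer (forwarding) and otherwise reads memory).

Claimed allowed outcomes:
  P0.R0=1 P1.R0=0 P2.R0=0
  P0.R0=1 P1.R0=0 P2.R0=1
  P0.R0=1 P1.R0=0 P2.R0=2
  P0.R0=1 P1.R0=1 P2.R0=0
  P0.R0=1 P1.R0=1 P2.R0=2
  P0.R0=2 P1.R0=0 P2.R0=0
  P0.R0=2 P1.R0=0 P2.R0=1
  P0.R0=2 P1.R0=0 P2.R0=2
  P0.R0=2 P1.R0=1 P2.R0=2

outcome vector order: (P0.R0,P1.R0,P2.R0)
under TSO → <1 0 0> <1 0 1> <1 0 2> <1 1 0> <1 1 2> <2 0 0> <2 0 1> <2 0 2> <2 1 0> <2 1 2>
TSO∖claimed = {<2 1 0>}

missing: P0.R0=2 P1.R0=1 P2.R0=0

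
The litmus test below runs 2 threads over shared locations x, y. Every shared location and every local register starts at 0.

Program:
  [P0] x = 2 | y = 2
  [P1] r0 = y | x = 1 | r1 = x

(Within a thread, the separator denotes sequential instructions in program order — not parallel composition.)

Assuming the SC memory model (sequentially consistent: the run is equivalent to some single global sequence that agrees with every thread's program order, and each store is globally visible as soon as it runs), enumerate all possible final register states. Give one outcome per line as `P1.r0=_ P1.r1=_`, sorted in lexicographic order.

P1.r0=0 P1.r1=1
P1.r0=0 P1.r1=2
P1.r0=2 P1.r1=1

outcome vector order: (P1.r0,P1.r1)
|SC outcomes| = 3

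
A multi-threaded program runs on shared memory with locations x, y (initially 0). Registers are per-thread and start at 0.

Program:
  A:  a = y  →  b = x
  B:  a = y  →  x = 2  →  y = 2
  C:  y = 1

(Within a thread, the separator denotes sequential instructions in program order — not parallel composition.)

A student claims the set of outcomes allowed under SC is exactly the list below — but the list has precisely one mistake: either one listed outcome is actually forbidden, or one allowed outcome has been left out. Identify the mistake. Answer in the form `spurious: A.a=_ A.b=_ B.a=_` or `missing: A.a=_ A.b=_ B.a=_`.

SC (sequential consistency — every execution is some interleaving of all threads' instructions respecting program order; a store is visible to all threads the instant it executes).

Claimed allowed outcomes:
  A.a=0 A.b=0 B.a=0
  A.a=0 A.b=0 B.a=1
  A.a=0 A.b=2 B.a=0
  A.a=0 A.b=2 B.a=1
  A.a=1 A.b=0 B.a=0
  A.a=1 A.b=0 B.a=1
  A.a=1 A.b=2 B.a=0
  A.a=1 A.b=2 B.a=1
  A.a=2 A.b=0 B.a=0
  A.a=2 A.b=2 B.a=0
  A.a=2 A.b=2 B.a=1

spurious: A.a=2 A.b=0 B.a=0

outcome vector order: (A.a,A.b,B.a)
SC (10): <0 0 0>, <0 0 1>, <0 2 0>, <0 2 1>, <1 0 0>, <1 0 1>, <1 2 0>, <1 2 1>, <2 2 0>, <2 2 1>
claimed∖SC = {<2 0 0>}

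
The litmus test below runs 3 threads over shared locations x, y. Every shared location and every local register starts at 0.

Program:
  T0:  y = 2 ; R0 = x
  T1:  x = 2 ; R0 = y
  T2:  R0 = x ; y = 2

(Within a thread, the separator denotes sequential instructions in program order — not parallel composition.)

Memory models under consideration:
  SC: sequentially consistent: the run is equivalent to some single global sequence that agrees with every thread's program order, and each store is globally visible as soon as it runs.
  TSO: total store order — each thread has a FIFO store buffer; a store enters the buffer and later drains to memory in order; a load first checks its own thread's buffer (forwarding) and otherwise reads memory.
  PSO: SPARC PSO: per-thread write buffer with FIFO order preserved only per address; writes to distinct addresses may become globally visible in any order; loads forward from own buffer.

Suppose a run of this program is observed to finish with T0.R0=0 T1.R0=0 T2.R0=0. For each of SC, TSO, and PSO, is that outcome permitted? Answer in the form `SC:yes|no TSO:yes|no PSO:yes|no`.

SC:no TSO:yes PSO:yes

outcome vector order: (T0.R0,T1.R0,T2.R0)
[SC] allowed = {0/2/0, 0/2/2, 2/0/0, 2/0/2, 2/2/0, 2/2/2}
[TSO] allowed = {0/0/0, 0/0/2, 0/2/0, 0/2/2, 2/0/0, 2/0/2, 2/2/0, 2/2/2}
[PSO] allowed = {0/0/0, 0/0/2, 0/2/0, 0/2/2, 2/0/0, 2/0/2, 2/2/0, 2/2/2}
target 0/0/0 ∈ {TSO,PSO}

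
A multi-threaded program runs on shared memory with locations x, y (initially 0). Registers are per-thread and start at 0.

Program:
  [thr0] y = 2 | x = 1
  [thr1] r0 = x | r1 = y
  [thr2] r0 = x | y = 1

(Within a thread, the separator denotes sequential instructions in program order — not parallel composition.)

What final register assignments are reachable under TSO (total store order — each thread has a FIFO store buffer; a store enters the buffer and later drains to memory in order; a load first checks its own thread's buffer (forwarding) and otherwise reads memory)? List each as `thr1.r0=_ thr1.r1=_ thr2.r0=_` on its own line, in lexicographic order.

outcome vector order: (thr1.r0,thr1.r1,thr2.r0)
|TSO outcomes| = 10

thr1.r0=0 thr1.r1=0 thr2.r0=0
thr1.r0=0 thr1.r1=0 thr2.r0=1
thr1.r0=0 thr1.r1=1 thr2.r0=0
thr1.r0=0 thr1.r1=1 thr2.r0=1
thr1.r0=0 thr1.r1=2 thr2.r0=0
thr1.r0=0 thr1.r1=2 thr2.r0=1
thr1.r0=1 thr1.r1=1 thr2.r0=0
thr1.r0=1 thr1.r1=1 thr2.r0=1
thr1.r0=1 thr1.r1=2 thr2.r0=0
thr1.r0=1 thr1.r1=2 thr2.r0=1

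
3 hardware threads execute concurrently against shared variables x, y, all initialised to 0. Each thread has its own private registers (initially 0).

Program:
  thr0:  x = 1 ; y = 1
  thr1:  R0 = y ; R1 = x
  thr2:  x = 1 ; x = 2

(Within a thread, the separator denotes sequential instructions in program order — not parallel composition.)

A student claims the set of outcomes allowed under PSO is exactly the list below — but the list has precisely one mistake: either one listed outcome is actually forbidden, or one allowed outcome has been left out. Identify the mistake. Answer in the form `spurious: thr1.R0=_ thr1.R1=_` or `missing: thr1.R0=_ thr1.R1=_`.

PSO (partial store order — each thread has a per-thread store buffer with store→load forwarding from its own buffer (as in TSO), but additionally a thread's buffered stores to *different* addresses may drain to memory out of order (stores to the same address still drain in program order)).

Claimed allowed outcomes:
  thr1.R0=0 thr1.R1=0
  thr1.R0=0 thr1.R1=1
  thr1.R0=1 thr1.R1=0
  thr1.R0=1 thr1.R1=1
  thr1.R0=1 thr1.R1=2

outcome vector order: (thr1.R0,thr1.R1)
[PSO] allowed = {0/0; 0/1; 0/2; 1/0; 1/1; 1/2}
PSO∖claimed = {0/2}

missing: thr1.R0=0 thr1.R1=2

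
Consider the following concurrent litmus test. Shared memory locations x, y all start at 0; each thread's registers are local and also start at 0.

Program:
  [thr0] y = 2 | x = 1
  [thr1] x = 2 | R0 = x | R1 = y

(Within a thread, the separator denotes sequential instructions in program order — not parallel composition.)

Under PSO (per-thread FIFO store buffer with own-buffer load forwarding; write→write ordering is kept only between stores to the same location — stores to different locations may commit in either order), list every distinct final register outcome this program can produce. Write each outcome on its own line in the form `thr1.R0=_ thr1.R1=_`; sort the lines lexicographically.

outcome vector order: (thr1.R0,thr1.R1)
|PSO outcomes| = 4

thr1.R0=1 thr1.R1=0
thr1.R0=1 thr1.R1=2
thr1.R0=2 thr1.R1=0
thr1.R0=2 thr1.R1=2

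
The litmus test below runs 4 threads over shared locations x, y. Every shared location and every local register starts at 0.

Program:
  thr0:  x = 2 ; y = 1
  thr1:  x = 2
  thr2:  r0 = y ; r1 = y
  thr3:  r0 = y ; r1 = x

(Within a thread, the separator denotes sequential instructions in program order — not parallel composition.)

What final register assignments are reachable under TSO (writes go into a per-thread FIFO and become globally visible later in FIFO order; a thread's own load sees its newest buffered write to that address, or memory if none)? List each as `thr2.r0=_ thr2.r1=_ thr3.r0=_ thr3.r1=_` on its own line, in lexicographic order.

thr2.r0=0 thr2.r1=0 thr3.r0=0 thr3.r1=0
thr2.r0=0 thr2.r1=0 thr3.r0=0 thr3.r1=2
thr2.r0=0 thr2.r1=0 thr3.r0=1 thr3.r1=2
thr2.r0=0 thr2.r1=1 thr3.r0=0 thr3.r1=0
thr2.r0=0 thr2.r1=1 thr3.r0=0 thr3.r1=2
thr2.r0=0 thr2.r1=1 thr3.r0=1 thr3.r1=2
thr2.r0=1 thr2.r1=1 thr3.r0=0 thr3.r1=0
thr2.r0=1 thr2.r1=1 thr3.r0=0 thr3.r1=2
thr2.r0=1 thr2.r1=1 thr3.r0=1 thr3.r1=2

outcome vector order: (thr2.r0,thr2.r1,thr3.r0,thr3.r1)
|TSO outcomes| = 9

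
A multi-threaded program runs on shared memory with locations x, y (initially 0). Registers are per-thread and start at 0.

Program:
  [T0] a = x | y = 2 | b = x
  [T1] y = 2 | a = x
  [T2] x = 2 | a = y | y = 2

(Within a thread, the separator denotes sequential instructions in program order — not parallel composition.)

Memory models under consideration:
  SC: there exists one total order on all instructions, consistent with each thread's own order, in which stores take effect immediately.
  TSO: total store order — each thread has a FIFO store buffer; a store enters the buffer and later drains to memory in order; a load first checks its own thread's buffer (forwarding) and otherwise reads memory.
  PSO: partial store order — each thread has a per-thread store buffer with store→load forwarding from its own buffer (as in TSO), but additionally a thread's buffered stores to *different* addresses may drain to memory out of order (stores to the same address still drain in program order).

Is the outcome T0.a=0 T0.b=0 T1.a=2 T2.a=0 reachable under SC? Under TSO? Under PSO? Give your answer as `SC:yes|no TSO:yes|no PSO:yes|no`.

SC:no TSO:yes PSO:yes

outcome vector order: (T0.a,T0.b,T1.a,T2.a)
SC (8): 0002, 0022, 0202, 0220, 0222, 2202, 2220, 2222
TSO (12): 0000, 0002, 0020, 0022, 0200, 0202, 0220, 0222, 2200, 2202, 2220, 2222
PSO (12): 0000, 0002, 0020, 0022, 0200, 0202, 0220, 0222, 2200, 2202, 2220, 2222
target 0020 ∈ {TSO,PSO}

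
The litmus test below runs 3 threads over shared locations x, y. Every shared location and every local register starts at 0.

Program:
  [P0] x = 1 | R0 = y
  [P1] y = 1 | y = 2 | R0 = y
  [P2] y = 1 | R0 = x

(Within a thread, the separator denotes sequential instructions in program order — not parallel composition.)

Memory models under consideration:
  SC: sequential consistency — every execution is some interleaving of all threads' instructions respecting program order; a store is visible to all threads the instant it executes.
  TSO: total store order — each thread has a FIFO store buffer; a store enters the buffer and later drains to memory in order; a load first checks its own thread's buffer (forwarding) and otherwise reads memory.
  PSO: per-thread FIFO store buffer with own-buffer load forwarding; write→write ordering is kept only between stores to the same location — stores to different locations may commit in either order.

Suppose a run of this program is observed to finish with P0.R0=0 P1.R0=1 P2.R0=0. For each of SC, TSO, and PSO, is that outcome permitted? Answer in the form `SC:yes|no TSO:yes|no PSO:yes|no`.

SC:no TSO:yes PSO:yes

outcome vector order: (P0.R0,P1.R0,P2.R0)
SC: 9 outcomes — {011 021 110 111 120 121 211 220 221}
TSO: 12 outcomes — {010 011 020 021 110 111 120 121 210 211 220 221}
PSO: 12 outcomes — {010 011 020 021 110 111 120 121 210 211 220 221}
target 010 ∈ {TSO,PSO}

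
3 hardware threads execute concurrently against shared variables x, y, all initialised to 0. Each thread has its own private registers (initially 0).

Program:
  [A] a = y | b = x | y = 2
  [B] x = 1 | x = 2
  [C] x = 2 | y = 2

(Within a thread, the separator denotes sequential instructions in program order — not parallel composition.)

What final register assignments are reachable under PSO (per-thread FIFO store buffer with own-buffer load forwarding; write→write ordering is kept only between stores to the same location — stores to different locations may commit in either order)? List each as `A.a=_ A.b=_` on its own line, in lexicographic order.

outcome vector order: (A.a,A.b)
|PSO outcomes| = 6

A.a=0 A.b=0
A.a=0 A.b=1
A.a=0 A.b=2
A.a=2 A.b=0
A.a=2 A.b=1
A.a=2 A.b=2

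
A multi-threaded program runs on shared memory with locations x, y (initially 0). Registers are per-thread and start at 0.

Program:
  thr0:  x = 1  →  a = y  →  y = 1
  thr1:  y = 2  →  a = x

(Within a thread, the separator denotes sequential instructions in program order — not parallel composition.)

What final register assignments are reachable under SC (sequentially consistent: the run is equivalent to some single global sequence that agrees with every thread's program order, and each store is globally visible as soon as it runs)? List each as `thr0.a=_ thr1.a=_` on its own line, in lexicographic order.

outcome vector order: (thr0.a,thr1.a)
|SC outcomes| = 3

thr0.a=0 thr1.a=1
thr0.a=2 thr1.a=0
thr0.a=2 thr1.a=1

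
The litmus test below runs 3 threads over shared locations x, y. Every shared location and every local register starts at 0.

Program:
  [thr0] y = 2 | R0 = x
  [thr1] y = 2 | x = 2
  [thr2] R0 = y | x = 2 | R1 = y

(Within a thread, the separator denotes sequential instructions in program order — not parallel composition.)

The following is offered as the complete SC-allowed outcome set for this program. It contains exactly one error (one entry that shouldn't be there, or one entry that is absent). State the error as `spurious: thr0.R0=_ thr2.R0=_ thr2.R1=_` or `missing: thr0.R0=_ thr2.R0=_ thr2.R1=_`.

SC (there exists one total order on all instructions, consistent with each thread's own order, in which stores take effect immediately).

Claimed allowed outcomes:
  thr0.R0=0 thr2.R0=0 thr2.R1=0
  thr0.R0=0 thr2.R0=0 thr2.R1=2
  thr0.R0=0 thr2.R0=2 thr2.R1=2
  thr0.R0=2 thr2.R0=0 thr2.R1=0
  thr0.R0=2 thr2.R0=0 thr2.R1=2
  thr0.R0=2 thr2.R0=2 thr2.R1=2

outcome vector order: (thr0.R0,thr2.R0,thr2.R1)
[SC] allowed = {(0,0,2), (0,2,2), (2,0,0), (2,0,2), (2,2,2)}
claimed∖SC = {(0,0,0)}

spurious: thr0.R0=0 thr2.R0=0 thr2.R1=0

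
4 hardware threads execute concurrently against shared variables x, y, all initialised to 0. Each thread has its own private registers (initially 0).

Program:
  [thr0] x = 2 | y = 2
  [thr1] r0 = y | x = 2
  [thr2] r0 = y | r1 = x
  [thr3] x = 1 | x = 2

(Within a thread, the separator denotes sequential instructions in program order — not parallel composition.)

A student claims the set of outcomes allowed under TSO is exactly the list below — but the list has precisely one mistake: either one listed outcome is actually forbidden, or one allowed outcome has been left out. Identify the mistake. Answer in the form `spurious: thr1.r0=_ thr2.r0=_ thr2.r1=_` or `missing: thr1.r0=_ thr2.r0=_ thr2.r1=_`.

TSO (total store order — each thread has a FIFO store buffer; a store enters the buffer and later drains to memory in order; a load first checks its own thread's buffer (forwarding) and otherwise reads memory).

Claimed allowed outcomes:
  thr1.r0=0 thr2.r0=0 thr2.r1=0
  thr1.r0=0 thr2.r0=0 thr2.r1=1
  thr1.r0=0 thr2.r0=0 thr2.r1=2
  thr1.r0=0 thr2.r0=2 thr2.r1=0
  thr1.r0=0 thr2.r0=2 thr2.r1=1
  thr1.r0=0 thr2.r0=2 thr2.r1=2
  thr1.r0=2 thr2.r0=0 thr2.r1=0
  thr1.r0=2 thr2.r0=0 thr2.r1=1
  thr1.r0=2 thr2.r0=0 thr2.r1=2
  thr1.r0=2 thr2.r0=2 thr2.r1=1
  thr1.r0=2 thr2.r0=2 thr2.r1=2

outcome vector order: (thr1.r0,thr2.r0,thr2.r1)
[TSO] allowed = {000; 001; 002; 021; 022; 200; 201; 202; 221; 222}
claimed∖TSO = {020}

spurious: thr1.r0=0 thr2.r0=2 thr2.r1=0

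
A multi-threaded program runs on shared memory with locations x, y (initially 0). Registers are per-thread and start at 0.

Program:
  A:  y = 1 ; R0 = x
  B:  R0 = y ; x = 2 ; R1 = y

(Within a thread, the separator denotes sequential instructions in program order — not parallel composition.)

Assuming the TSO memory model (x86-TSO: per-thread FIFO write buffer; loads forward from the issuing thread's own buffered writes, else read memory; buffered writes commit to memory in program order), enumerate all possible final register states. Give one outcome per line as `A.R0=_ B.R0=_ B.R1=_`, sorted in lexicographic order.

outcome vector order: (A.R0,B.R0,B.R1)
|TSO outcomes| = 6

A.R0=0 B.R0=0 B.R1=0
A.R0=0 B.R0=0 B.R1=1
A.R0=0 B.R0=1 B.R1=1
A.R0=2 B.R0=0 B.R1=0
A.R0=2 B.R0=0 B.R1=1
A.R0=2 B.R0=1 B.R1=1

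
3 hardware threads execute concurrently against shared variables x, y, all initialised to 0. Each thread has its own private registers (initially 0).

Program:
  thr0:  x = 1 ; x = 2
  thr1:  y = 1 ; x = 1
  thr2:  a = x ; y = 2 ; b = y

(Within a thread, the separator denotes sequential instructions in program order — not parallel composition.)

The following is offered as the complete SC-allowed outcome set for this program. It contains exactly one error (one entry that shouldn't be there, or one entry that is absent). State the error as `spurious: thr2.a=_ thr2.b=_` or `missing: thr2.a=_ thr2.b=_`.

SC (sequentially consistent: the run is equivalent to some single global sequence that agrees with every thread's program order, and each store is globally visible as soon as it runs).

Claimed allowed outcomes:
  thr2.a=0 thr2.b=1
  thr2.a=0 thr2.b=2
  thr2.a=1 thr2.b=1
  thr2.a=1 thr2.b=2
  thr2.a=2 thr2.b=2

outcome vector order: (thr2.a,thr2.b)
under SC → (0,1), (0,2), (1,1), (1,2), (2,1), (2,2)
SC∖claimed = {(2,1)}

missing: thr2.a=2 thr2.b=1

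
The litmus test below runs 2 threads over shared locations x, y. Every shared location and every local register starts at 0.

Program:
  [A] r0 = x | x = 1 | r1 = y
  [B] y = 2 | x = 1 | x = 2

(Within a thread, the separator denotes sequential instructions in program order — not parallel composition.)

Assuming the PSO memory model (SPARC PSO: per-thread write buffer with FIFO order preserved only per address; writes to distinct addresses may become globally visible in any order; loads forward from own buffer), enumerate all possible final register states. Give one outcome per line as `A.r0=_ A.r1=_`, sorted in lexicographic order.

outcome vector order: (A.r0,A.r1)
|PSO outcomes| = 6

A.r0=0 A.r1=0
A.r0=0 A.r1=2
A.r0=1 A.r1=0
A.r0=1 A.r1=2
A.r0=2 A.r1=0
A.r0=2 A.r1=2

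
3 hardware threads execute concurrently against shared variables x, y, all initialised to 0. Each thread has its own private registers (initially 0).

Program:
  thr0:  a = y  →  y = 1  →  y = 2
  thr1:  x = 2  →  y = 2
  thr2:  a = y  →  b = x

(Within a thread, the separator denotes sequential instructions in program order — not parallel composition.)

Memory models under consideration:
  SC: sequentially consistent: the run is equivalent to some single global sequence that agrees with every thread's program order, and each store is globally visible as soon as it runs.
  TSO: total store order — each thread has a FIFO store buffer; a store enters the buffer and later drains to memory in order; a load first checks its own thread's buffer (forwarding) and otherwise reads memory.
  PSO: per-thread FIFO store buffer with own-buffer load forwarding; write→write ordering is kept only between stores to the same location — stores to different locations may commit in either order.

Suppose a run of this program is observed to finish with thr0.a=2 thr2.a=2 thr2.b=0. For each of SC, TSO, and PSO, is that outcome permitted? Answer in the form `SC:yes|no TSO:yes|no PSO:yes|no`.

SC:no TSO:no PSO:yes

outcome vector order: (thr0.a,thr2.a,thr2.b)
SC (10): (0,0,0); (0,0,2); (0,1,0); (0,1,2); (0,2,0); (0,2,2); (2,0,0); (2,0,2); (2,1,2); (2,2,2)
TSO (10): (0,0,0); (0,0,2); (0,1,0); (0,1,2); (0,2,0); (0,2,2); (2,0,0); (2,0,2); (2,1,2); (2,2,2)
PSO (12): (0,0,0); (0,0,2); (0,1,0); (0,1,2); (0,2,0); (0,2,2); (2,0,0); (2,0,2); (2,1,0); (2,1,2); (2,2,0); (2,2,2)
target (2,2,0) ∈ {PSO}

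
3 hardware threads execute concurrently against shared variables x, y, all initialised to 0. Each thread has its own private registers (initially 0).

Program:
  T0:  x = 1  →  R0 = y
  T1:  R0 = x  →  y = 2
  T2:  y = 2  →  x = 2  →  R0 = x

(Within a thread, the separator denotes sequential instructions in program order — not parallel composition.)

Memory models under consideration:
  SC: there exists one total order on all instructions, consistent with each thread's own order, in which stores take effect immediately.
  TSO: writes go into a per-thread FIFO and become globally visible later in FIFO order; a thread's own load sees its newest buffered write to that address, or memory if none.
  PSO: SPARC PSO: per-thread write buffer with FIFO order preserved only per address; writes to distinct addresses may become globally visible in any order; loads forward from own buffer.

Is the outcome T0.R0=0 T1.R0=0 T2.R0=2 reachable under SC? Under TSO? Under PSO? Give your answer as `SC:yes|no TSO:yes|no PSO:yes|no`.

SC:yes TSO:yes PSO:yes

outcome vector order: (T0.R0,T1.R0,T2.R0)
SC: 9 outcomes — {<0 0 2>, <0 1 2>, <0 2 2>, <2 0 1>, <2 0 2>, <2 1 1>, <2 1 2>, <2 2 1>, <2 2 2>}
TSO: 12 outcomes — {<0 0 1>, <0 0 2>, <0 1 1>, <0 1 2>, <0 2 1>, <0 2 2>, <2 0 1>, <2 0 2>, <2 1 1>, <2 1 2>, <2 2 1>, <2 2 2>}
PSO: 12 outcomes — {<0 0 1>, <0 0 2>, <0 1 1>, <0 1 2>, <0 2 1>, <0 2 2>, <2 0 1>, <2 0 2>, <2 1 1>, <2 1 2>, <2 2 1>, <2 2 2>}
target <0 0 2> ∈ {SC,TSO,PSO}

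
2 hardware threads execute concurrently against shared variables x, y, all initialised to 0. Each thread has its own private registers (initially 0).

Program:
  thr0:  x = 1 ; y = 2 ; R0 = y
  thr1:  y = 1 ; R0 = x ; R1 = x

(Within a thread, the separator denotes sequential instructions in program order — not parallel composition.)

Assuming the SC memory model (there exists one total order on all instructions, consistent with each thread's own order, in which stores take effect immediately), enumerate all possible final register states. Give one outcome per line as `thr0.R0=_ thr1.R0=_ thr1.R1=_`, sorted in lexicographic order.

thr0.R0=1 thr1.R0=1 thr1.R1=1
thr0.R0=2 thr1.R0=0 thr1.R1=0
thr0.R0=2 thr1.R0=0 thr1.R1=1
thr0.R0=2 thr1.R0=1 thr1.R1=1

outcome vector order: (thr0.R0,thr1.R0,thr1.R1)
|SC outcomes| = 4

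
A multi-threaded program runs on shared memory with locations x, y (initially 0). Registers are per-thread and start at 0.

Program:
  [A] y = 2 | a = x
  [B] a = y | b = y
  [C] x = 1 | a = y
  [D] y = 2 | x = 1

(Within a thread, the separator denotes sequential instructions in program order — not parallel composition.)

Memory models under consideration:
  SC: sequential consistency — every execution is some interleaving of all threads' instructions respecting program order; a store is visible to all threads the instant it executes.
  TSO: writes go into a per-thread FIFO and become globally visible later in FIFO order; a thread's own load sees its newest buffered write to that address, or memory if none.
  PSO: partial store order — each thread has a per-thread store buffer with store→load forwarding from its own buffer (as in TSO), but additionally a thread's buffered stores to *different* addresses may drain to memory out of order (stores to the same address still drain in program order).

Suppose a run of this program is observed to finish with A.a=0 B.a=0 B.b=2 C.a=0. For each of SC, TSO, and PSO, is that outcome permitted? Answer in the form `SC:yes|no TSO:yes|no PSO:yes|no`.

outcome vector order: (A.a,B.a,B.b,C.a)
SC (9): <0 0 0 2>, <0 0 2 2>, <0 2 2 2>, <1 0 0 0>, <1 0 0 2>, <1 0 2 0>, <1 0 2 2>, <1 2 2 0>, <1 2 2 2>
TSO (12): <0 0 0 0>, <0 0 0 2>, <0 0 2 0>, <0 0 2 2>, <0 2 2 0>, <0 2 2 2>, <1 0 0 0>, <1 0 0 2>, <1 0 2 0>, <1 0 2 2>, <1 2 2 0>, <1 2 2 2>
PSO (12): <0 0 0 0>, <0 0 0 2>, <0 0 2 0>, <0 0 2 2>, <0 2 2 0>, <0 2 2 2>, <1 0 0 0>, <1 0 0 2>, <1 0 2 0>, <1 0 2 2>, <1 2 2 0>, <1 2 2 2>
target <0 0 2 0> ∈ {TSO,PSO}

SC:no TSO:yes PSO:yes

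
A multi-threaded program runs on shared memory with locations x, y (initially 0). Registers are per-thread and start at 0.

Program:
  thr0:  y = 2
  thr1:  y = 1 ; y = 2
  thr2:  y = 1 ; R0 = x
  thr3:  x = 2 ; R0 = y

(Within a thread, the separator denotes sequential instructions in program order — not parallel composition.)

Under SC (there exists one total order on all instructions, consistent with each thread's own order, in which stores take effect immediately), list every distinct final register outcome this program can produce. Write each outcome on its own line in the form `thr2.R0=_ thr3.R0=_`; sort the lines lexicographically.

thr2.R0=0 thr3.R0=1
thr2.R0=0 thr3.R0=2
thr2.R0=2 thr3.R0=0
thr2.R0=2 thr3.R0=1
thr2.R0=2 thr3.R0=2

outcome vector order: (thr2.R0,thr3.R0)
|SC outcomes| = 5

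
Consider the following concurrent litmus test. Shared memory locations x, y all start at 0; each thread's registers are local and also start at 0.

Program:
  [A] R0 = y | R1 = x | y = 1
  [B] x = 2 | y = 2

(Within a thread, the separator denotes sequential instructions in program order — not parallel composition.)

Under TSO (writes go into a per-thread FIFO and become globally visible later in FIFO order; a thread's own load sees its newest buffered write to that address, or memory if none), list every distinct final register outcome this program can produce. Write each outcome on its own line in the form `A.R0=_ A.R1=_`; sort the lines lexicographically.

A.R0=0 A.R1=0
A.R0=0 A.R1=2
A.R0=2 A.R1=2

outcome vector order: (A.R0,A.R1)
|TSO outcomes| = 3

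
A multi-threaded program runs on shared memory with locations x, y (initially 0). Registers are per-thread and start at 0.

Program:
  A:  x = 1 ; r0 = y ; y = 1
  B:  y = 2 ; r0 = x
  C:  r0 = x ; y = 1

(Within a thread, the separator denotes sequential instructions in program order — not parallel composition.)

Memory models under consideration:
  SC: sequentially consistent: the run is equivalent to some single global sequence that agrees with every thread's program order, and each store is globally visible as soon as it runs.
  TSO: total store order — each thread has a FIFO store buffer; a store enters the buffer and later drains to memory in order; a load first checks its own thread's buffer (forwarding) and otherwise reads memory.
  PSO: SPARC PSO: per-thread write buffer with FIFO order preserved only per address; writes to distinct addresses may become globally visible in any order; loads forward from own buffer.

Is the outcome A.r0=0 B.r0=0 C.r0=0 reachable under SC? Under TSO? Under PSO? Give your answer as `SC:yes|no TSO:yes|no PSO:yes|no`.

SC:no TSO:yes PSO:yes

outcome vector order: (A.r0,B.r0,C.r0)
SC (10): 010 011 100 101 110 111 200 201 210 211
TSO (12): 000 001 010 011 100 101 110 111 200 201 210 211
PSO (12): 000 001 010 011 100 101 110 111 200 201 210 211
target 000 ∈ {TSO,PSO}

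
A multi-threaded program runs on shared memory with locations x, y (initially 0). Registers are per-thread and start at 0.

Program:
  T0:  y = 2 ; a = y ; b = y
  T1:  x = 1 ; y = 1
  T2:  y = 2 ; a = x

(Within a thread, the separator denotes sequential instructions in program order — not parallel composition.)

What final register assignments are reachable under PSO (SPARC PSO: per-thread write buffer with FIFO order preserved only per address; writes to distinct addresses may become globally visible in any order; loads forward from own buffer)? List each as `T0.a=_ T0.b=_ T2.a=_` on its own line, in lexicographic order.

outcome vector order: (T0.a,T0.b,T2.a)
|PSO outcomes| = 8

T0.a=1 T0.b=1 T2.a=0
T0.a=1 T0.b=1 T2.a=1
T0.a=1 T0.b=2 T2.a=0
T0.a=1 T0.b=2 T2.a=1
T0.a=2 T0.b=1 T2.a=0
T0.a=2 T0.b=1 T2.a=1
T0.a=2 T0.b=2 T2.a=0
T0.a=2 T0.b=2 T2.a=1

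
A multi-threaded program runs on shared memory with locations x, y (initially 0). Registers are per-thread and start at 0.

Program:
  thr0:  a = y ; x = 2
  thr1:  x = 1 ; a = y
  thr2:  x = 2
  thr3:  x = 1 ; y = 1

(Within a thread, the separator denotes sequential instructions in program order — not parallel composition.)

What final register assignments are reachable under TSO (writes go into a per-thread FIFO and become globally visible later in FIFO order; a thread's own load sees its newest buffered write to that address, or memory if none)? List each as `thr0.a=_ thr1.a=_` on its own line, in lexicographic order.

outcome vector order: (thr0.a,thr1.a)
|TSO outcomes| = 4

thr0.a=0 thr1.a=0
thr0.a=0 thr1.a=1
thr0.a=1 thr1.a=0
thr0.a=1 thr1.a=1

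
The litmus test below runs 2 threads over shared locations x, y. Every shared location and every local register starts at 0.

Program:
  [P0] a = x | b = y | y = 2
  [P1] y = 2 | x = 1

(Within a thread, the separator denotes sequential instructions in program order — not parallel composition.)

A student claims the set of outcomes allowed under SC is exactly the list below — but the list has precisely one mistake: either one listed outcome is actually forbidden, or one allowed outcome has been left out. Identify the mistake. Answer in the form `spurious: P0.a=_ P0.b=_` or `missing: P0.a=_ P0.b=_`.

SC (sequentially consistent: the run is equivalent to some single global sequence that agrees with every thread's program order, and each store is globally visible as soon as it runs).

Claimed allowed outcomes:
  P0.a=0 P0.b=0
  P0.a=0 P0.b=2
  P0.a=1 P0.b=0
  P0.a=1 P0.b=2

spurious: P0.a=1 P0.b=0

outcome vector order: (P0.a,P0.b)
under SC → (0,0) (0,2) (1,2)
claimed∖SC = {(1,0)}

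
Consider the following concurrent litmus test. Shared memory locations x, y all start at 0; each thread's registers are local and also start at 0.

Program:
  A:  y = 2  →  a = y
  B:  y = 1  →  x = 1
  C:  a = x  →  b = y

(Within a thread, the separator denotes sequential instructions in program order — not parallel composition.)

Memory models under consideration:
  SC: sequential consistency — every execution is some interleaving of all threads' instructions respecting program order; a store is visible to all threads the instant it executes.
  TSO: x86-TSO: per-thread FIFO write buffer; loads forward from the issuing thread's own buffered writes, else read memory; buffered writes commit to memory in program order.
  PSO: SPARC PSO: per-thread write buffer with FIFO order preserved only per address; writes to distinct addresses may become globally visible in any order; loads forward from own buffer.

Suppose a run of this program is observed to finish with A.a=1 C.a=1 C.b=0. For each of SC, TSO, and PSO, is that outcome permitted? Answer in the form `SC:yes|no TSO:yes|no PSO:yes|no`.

outcome vector order: (A.a,C.a,C.b)
SC (9): 100; 101; 102; 111; 200; 201; 202; 211; 212
TSO (9): 100; 101; 102; 111; 200; 201; 202; 211; 212
PSO (12): 100; 101; 102; 110; 111; 112; 200; 201; 202; 210; 211; 212
target 110 ∈ {PSO}

SC:no TSO:no PSO:yes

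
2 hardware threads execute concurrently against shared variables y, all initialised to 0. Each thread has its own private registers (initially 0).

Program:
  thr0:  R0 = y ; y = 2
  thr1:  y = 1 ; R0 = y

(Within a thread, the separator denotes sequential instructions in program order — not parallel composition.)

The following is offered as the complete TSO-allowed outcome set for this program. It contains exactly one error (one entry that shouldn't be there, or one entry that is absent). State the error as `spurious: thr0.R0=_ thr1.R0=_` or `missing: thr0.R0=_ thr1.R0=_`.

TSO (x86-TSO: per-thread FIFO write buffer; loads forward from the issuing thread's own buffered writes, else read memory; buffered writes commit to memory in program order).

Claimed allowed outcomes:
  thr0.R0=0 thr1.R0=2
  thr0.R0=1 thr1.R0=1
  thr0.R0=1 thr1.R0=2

outcome vector order: (thr0.R0,thr1.R0)
under TSO → (0,1) (0,2) (1,1) (1,2)
TSO∖claimed = {(0,1)}

missing: thr0.R0=0 thr1.R0=1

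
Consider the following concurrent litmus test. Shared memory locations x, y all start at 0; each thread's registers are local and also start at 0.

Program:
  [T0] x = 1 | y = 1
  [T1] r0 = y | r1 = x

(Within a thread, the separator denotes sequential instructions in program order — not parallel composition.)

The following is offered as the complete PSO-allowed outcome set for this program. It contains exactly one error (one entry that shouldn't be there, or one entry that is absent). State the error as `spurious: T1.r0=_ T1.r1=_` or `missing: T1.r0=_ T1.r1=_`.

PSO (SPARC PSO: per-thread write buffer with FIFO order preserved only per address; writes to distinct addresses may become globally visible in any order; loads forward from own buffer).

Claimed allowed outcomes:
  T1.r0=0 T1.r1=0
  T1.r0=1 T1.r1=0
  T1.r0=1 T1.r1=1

missing: T1.r0=0 T1.r1=1

outcome vector order: (T1.r0,T1.r1)
PSO (4): 00; 01; 10; 11
PSO∖claimed = {01}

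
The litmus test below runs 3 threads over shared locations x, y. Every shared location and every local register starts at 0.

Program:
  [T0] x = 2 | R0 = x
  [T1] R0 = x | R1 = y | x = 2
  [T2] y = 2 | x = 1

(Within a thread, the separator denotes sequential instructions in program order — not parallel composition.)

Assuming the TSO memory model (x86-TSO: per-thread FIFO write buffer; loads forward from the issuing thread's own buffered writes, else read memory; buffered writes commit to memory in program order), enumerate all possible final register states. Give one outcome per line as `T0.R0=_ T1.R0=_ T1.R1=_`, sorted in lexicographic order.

T0.R0=1 T1.R0=0 T1.R1=0
T0.R0=1 T1.R0=0 T1.R1=2
T0.R0=1 T1.R0=1 T1.R1=2
T0.R0=1 T1.R0=2 T1.R1=0
T0.R0=1 T1.R0=2 T1.R1=2
T0.R0=2 T1.R0=0 T1.R1=0
T0.R0=2 T1.R0=0 T1.R1=2
T0.R0=2 T1.R0=1 T1.R1=2
T0.R0=2 T1.R0=2 T1.R1=0
T0.R0=2 T1.R0=2 T1.R1=2

outcome vector order: (T0.R0,T1.R0,T1.R1)
|TSO outcomes| = 10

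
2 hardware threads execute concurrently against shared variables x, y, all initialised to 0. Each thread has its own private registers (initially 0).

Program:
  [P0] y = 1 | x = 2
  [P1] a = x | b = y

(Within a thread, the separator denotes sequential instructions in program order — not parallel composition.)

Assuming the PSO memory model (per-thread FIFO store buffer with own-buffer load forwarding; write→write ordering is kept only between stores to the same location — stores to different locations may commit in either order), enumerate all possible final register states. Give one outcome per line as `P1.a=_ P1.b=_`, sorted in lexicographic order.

outcome vector order: (P1.a,P1.b)
|PSO outcomes| = 4

P1.a=0 P1.b=0
P1.a=0 P1.b=1
P1.a=2 P1.b=0
P1.a=2 P1.b=1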